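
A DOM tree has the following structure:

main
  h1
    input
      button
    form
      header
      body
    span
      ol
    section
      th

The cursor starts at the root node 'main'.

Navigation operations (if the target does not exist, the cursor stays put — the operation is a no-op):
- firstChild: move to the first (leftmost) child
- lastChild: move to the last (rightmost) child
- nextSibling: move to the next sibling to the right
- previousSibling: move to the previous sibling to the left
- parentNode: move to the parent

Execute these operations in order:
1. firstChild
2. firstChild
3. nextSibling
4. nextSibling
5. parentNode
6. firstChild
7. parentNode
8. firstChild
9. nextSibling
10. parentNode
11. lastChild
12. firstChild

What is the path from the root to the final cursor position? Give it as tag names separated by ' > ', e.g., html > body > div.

Answer: main > h1 > section > th

Derivation:
After 1 (firstChild): h1
After 2 (firstChild): input
After 3 (nextSibling): form
After 4 (nextSibling): span
After 5 (parentNode): h1
After 6 (firstChild): input
After 7 (parentNode): h1
After 8 (firstChild): input
After 9 (nextSibling): form
After 10 (parentNode): h1
After 11 (lastChild): section
After 12 (firstChild): th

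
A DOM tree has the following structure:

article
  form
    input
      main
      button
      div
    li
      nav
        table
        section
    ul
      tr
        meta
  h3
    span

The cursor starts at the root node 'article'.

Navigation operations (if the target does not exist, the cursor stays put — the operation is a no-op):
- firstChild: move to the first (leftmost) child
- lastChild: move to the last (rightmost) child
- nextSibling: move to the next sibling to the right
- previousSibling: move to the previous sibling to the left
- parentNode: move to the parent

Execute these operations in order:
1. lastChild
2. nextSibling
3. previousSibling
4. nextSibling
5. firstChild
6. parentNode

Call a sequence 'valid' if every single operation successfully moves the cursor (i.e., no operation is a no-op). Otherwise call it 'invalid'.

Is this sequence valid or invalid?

Answer: invalid

Derivation:
After 1 (lastChild): h3
After 2 (nextSibling): h3 (no-op, stayed)
After 3 (previousSibling): form
After 4 (nextSibling): h3
After 5 (firstChild): span
After 6 (parentNode): h3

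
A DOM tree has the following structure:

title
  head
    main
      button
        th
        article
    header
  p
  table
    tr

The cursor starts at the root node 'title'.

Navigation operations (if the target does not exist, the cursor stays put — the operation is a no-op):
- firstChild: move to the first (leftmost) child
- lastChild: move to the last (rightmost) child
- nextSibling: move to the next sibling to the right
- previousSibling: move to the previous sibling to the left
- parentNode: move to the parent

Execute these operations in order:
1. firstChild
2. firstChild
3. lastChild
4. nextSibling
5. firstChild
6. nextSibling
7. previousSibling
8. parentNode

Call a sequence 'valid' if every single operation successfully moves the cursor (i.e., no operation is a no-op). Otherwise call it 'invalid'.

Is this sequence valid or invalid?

After 1 (firstChild): head
After 2 (firstChild): main
After 3 (lastChild): button
After 4 (nextSibling): button (no-op, stayed)
After 5 (firstChild): th
After 6 (nextSibling): article
After 7 (previousSibling): th
After 8 (parentNode): button

Answer: invalid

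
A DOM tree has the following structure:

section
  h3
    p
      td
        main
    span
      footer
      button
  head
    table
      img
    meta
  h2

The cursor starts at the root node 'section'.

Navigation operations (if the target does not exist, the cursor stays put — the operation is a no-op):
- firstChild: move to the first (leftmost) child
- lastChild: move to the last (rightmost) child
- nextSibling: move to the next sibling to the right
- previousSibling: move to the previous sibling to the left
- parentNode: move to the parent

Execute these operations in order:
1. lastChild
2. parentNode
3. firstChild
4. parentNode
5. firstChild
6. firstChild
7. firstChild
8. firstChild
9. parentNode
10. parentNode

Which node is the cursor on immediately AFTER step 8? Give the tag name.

After 1 (lastChild): h2
After 2 (parentNode): section
After 3 (firstChild): h3
After 4 (parentNode): section
After 5 (firstChild): h3
After 6 (firstChild): p
After 7 (firstChild): td
After 8 (firstChild): main

Answer: main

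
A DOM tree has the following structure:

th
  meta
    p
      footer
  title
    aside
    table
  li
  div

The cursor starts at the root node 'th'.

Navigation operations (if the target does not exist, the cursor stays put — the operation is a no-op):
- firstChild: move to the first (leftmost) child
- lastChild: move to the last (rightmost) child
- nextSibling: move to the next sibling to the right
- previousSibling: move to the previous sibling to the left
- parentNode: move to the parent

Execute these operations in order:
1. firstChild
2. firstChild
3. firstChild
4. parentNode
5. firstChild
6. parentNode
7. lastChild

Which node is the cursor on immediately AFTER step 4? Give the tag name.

Answer: p

Derivation:
After 1 (firstChild): meta
After 2 (firstChild): p
After 3 (firstChild): footer
After 4 (parentNode): p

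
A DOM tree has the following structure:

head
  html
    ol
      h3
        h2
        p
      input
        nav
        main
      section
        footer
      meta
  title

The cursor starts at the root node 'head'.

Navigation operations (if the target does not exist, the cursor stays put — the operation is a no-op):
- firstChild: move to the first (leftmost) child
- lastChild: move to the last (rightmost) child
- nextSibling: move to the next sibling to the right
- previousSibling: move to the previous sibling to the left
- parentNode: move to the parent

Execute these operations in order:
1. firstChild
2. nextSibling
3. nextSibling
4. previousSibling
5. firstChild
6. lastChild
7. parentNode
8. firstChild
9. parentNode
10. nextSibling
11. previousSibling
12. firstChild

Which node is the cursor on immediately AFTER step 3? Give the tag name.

After 1 (firstChild): html
After 2 (nextSibling): title
After 3 (nextSibling): title (no-op, stayed)

Answer: title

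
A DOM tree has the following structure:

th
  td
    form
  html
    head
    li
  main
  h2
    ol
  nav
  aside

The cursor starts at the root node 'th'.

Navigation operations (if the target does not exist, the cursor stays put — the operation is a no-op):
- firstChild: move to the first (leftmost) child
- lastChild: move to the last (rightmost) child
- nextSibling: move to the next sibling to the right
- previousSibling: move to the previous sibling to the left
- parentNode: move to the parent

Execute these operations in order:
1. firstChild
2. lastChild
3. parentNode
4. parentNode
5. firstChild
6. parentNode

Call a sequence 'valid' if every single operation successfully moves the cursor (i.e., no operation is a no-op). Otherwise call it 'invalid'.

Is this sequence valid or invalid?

After 1 (firstChild): td
After 2 (lastChild): form
After 3 (parentNode): td
After 4 (parentNode): th
After 5 (firstChild): td
After 6 (parentNode): th

Answer: valid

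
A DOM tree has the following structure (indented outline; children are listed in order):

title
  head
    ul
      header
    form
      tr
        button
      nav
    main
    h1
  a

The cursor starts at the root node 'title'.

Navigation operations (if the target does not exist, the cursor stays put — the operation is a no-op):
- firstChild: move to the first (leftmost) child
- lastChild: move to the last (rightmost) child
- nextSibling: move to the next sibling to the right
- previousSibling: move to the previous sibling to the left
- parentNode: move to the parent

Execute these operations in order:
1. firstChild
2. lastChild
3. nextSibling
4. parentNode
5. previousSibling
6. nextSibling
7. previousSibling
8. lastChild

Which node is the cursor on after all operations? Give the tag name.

After 1 (firstChild): head
After 2 (lastChild): h1
After 3 (nextSibling): h1 (no-op, stayed)
After 4 (parentNode): head
After 5 (previousSibling): head (no-op, stayed)
After 6 (nextSibling): a
After 7 (previousSibling): head
After 8 (lastChild): h1

Answer: h1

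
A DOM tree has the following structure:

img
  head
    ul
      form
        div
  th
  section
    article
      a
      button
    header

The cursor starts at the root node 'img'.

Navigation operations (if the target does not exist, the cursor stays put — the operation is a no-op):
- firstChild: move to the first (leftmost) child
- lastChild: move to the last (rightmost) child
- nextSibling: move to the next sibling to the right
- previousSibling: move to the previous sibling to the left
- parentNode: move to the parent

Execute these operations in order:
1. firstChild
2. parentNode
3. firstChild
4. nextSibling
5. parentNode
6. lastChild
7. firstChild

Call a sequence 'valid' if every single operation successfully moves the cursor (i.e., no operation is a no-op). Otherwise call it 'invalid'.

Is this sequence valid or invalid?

After 1 (firstChild): head
After 2 (parentNode): img
After 3 (firstChild): head
After 4 (nextSibling): th
After 5 (parentNode): img
After 6 (lastChild): section
After 7 (firstChild): article

Answer: valid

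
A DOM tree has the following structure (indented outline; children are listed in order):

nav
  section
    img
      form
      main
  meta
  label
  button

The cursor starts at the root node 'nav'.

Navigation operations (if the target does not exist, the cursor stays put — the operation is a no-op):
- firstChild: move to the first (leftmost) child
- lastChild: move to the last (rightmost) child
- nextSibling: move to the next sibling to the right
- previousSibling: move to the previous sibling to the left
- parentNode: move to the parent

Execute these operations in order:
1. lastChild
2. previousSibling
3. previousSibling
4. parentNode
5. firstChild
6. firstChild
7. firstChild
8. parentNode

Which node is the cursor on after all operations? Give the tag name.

After 1 (lastChild): button
After 2 (previousSibling): label
After 3 (previousSibling): meta
After 4 (parentNode): nav
After 5 (firstChild): section
After 6 (firstChild): img
After 7 (firstChild): form
After 8 (parentNode): img

Answer: img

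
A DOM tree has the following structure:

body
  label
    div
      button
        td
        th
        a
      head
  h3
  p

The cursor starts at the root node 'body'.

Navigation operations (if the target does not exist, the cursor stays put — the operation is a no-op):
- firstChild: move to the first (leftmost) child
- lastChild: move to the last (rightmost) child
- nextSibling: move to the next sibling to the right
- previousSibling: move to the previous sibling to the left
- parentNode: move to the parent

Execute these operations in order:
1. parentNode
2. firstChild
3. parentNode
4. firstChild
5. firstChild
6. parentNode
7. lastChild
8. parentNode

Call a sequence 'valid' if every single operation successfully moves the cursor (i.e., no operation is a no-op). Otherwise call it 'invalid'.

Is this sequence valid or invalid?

After 1 (parentNode): body (no-op, stayed)
After 2 (firstChild): label
After 3 (parentNode): body
After 4 (firstChild): label
After 5 (firstChild): div
After 6 (parentNode): label
After 7 (lastChild): div
After 8 (parentNode): label

Answer: invalid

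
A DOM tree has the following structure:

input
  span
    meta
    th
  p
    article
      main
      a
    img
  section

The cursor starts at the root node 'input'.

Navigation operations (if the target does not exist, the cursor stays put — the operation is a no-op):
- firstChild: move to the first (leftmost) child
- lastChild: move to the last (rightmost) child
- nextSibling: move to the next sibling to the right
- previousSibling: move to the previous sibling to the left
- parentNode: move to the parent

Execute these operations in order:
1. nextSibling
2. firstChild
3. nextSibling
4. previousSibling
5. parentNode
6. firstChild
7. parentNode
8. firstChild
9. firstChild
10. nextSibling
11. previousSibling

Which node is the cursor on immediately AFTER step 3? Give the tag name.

Answer: p

Derivation:
After 1 (nextSibling): input (no-op, stayed)
After 2 (firstChild): span
After 3 (nextSibling): p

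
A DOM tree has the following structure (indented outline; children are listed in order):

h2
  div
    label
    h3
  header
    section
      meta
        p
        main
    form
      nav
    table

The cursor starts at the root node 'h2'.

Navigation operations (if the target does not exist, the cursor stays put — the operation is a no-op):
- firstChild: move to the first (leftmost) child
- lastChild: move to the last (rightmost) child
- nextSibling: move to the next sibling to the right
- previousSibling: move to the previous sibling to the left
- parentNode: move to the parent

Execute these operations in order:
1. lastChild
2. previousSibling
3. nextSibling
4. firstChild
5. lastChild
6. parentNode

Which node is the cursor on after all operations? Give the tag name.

Answer: section

Derivation:
After 1 (lastChild): header
After 2 (previousSibling): div
After 3 (nextSibling): header
After 4 (firstChild): section
After 5 (lastChild): meta
After 6 (parentNode): section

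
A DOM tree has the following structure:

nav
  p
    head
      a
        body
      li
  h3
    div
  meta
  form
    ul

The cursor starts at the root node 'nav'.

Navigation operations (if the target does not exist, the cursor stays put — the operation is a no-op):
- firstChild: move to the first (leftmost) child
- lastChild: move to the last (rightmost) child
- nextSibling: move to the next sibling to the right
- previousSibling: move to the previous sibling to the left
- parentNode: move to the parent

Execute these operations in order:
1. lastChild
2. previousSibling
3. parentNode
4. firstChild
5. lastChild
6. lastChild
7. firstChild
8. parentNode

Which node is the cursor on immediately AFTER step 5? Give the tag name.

After 1 (lastChild): form
After 2 (previousSibling): meta
After 3 (parentNode): nav
After 4 (firstChild): p
After 5 (lastChild): head

Answer: head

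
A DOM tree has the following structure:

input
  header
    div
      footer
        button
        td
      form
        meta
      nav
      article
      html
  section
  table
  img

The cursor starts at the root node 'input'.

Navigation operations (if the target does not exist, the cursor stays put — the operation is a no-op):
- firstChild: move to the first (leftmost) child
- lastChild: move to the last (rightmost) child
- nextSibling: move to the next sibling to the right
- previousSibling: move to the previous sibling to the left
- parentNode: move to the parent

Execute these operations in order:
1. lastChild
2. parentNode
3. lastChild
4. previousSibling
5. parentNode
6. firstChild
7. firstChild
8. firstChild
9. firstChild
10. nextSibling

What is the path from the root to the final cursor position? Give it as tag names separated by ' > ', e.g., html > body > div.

Answer: input > header > div > footer > td

Derivation:
After 1 (lastChild): img
After 2 (parentNode): input
After 3 (lastChild): img
After 4 (previousSibling): table
After 5 (parentNode): input
After 6 (firstChild): header
After 7 (firstChild): div
After 8 (firstChild): footer
After 9 (firstChild): button
After 10 (nextSibling): td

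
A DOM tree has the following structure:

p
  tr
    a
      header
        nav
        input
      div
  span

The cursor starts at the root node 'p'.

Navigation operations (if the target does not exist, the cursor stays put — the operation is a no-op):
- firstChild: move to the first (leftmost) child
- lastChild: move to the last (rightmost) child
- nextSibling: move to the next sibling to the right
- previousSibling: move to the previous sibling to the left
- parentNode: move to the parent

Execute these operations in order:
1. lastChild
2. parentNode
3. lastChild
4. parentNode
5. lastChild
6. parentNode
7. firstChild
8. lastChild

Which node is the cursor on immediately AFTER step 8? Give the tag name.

After 1 (lastChild): span
After 2 (parentNode): p
After 3 (lastChild): span
After 4 (parentNode): p
After 5 (lastChild): span
After 6 (parentNode): p
After 7 (firstChild): tr
After 8 (lastChild): a

Answer: a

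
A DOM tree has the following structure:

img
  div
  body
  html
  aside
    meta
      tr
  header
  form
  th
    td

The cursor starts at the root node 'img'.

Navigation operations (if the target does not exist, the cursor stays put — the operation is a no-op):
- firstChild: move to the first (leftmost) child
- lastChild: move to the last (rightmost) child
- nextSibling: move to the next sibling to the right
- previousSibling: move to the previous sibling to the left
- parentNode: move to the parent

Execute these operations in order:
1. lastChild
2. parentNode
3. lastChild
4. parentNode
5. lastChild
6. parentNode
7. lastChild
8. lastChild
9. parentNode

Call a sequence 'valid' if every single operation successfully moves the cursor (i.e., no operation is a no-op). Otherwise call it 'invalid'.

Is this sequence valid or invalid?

After 1 (lastChild): th
After 2 (parentNode): img
After 3 (lastChild): th
After 4 (parentNode): img
After 5 (lastChild): th
After 6 (parentNode): img
After 7 (lastChild): th
After 8 (lastChild): td
After 9 (parentNode): th

Answer: valid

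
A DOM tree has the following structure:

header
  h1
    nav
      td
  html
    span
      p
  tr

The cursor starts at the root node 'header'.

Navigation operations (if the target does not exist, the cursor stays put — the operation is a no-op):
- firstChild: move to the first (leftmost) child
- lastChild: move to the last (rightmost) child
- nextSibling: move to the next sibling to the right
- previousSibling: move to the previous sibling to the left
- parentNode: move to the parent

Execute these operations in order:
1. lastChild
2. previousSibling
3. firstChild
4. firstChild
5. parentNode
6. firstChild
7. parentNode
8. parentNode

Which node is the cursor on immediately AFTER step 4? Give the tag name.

Answer: p

Derivation:
After 1 (lastChild): tr
After 2 (previousSibling): html
After 3 (firstChild): span
After 4 (firstChild): p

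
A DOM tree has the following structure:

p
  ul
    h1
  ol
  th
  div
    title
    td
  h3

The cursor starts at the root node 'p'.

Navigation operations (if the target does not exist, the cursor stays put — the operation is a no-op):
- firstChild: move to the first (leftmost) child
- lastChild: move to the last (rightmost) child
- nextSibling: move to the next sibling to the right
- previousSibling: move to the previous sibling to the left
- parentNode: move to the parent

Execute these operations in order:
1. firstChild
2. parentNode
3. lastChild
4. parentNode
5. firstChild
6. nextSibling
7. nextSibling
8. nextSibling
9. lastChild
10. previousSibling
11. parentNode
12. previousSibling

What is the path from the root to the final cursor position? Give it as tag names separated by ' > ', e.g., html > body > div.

After 1 (firstChild): ul
After 2 (parentNode): p
After 3 (lastChild): h3
After 4 (parentNode): p
After 5 (firstChild): ul
After 6 (nextSibling): ol
After 7 (nextSibling): th
After 8 (nextSibling): div
After 9 (lastChild): td
After 10 (previousSibling): title
After 11 (parentNode): div
After 12 (previousSibling): th

Answer: p > th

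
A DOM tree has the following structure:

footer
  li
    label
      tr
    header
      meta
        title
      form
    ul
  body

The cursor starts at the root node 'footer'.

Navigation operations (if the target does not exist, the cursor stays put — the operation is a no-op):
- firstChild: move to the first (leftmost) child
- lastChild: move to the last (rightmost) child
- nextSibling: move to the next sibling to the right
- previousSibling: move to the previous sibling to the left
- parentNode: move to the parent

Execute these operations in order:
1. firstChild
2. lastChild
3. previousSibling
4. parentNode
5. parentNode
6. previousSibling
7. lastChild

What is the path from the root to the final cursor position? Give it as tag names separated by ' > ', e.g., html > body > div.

After 1 (firstChild): li
After 2 (lastChild): ul
After 3 (previousSibling): header
After 4 (parentNode): li
After 5 (parentNode): footer
After 6 (previousSibling): footer (no-op, stayed)
After 7 (lastChild): body

Answer: footer > body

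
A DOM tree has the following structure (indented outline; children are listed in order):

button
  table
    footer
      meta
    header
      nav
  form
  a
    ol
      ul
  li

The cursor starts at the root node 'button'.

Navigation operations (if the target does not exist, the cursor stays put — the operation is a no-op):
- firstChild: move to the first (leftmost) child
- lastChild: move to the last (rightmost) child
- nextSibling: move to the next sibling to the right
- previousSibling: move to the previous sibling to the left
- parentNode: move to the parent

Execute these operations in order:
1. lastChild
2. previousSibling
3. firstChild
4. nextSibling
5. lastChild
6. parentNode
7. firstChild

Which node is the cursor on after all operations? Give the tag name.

After 1 (lastChild): li
After 2 (previousSibling): a
After 3 (firstChild): ol
After 4 (nextSibling): ol (no-op, stayed)
After 5 (lastChild): ul
After 6 (parentNode): ol
After 7 (firstChild): ul

Answer: ul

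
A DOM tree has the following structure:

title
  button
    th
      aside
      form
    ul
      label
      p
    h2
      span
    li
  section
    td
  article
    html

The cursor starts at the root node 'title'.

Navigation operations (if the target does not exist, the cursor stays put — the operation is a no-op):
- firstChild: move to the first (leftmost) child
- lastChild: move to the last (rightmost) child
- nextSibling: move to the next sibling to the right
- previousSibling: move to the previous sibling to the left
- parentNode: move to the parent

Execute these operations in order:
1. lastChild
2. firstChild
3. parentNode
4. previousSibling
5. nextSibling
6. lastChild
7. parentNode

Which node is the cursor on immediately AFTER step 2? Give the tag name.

After 1 (lastChild): article
After 2 (firstChild): html

Answer: html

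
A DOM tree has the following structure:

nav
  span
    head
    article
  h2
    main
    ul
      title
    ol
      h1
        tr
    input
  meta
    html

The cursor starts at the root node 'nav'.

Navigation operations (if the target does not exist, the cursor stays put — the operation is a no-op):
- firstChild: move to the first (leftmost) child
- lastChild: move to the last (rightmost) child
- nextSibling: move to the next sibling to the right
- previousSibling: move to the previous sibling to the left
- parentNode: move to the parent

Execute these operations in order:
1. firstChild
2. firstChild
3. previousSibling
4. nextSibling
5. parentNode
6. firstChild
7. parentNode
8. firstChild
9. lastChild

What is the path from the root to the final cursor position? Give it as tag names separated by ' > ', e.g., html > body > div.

Answer: nav > span > head

Derivation:
After 1 (firstChild): span
After 2 (firstChild): head
After 3 (previousSibling): head (no-op, stayed)
After 4 (nextSibling): article
After 5 (parentNode): span
After 6 (firstChild): head
After 7 (parentNode): span
After 8 (firstChild): head
After 9 (lastChild): head (no-op, stayed)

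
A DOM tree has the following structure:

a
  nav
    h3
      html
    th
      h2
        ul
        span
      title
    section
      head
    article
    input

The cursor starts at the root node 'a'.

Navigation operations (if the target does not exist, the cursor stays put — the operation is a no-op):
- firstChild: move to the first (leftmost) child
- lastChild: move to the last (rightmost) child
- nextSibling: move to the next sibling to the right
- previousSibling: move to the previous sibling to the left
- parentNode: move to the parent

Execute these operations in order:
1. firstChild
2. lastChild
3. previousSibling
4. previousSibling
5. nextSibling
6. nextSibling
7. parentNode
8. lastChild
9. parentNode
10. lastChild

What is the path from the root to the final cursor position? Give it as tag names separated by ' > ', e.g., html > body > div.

Answer: a > nav > input

Derivation:
After 1 (firstChild): nav
After 2 (lastChild): input
After 3 (previousSibling): article
After 4 (previousSibling): section
After 5 (nextSibling): article
After 6 (nextSibling): input
After 7 (parentNode): nav
After 8 (lastChild): input
After 9 (parentNode): nav
After 10 (lastChild): input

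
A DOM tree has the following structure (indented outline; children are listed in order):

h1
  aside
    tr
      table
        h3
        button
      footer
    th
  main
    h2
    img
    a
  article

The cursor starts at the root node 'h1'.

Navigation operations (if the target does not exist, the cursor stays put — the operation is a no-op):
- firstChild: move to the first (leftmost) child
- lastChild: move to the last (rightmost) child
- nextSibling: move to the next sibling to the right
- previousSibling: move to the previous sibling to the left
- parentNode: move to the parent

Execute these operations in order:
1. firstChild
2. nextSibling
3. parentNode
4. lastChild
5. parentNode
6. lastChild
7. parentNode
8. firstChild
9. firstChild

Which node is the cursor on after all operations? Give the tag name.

After 1 (firstChild): aside
After 2 (nextSibling): main
After 3 (parentNode): h1
After 4 (lastChild): article
After 5 (parentNode): h1
After 6 (lastChild): article
After 7 (parentNode): h1
After 8 (firstChild): aside
After 9 (firstChild): tr

Answer: tr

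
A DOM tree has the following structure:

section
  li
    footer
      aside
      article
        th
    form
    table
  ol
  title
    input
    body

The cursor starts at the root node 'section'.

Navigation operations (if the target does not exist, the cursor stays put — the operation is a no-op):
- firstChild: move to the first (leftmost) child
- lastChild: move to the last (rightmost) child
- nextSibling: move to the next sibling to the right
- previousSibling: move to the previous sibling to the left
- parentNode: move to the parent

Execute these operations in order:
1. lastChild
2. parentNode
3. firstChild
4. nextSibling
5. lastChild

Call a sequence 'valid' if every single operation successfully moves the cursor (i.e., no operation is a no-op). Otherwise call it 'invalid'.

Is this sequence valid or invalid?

After 1 (lastChild): title
After 2 (parentNode): section
After 3 (firstChild): li
After 4 (nextSibling): ol
After 5 (lastChild): ol (no-op, stayed)

Answer: invalid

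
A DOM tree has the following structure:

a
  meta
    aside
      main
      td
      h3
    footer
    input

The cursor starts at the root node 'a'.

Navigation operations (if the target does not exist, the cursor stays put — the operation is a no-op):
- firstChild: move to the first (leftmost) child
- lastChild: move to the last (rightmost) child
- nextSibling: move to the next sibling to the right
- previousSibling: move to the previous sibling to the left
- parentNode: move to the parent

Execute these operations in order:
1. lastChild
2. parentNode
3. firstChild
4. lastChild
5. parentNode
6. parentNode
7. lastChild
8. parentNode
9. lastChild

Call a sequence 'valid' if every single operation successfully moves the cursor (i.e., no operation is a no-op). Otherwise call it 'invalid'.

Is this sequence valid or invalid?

Answer: valid

Derivation:
After 1 (lastChild): meta
After 2 (parentNode): a
After 3 (firstChild): meta
After 4 (lastChild): input
After 5 (parentNode): meta
After 6 (parentNode): a
After 7 (lastChild): meta
After 8 (parentNode): a
After 9 (lastChild): meta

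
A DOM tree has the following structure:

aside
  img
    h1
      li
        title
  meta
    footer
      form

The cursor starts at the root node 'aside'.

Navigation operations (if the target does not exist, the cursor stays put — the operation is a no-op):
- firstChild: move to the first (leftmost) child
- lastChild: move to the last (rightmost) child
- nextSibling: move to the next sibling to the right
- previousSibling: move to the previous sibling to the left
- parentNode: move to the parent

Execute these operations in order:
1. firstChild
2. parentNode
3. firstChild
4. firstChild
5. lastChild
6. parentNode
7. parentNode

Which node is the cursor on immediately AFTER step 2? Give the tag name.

Answer: aside

Derivation:
After 1 (firstChild): img
After 2 (parentNode): aside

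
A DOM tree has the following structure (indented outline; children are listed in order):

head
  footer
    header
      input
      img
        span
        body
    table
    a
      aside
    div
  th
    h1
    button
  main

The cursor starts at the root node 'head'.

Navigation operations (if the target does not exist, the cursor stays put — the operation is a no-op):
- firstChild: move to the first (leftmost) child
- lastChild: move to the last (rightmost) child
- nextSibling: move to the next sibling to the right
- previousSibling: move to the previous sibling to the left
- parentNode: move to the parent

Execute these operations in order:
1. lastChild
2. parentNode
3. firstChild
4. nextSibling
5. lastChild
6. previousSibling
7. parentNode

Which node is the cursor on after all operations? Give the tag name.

After 1 (lastChild): main
After 2 (parentNode): head
After 3 (firstChild): footer
After 4 (nextSibling): th
After 5 (lastChild): button
After 6 (previousSibling): h1
After 7 (parentNode): th

Answer: th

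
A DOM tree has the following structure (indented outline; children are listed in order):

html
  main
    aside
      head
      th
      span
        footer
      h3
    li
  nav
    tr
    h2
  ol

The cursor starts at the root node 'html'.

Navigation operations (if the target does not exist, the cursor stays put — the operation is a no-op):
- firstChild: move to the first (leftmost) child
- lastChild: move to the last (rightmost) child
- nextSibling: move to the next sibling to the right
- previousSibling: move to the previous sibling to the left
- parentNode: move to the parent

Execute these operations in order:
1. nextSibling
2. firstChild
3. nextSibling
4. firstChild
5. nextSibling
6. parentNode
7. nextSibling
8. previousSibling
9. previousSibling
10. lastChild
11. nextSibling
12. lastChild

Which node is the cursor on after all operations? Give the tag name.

After 1 (nextSibling): html (no-op, stayed)
After 2 (firstChild): main
After 3 (nextSibling): nav
After 4 (firstChild): tr
After 5 (nextSibling): h2
After 6 (parentNode): nav
After 7 (nextSibling): ol
After 8 (previousSibling): nav
After 9 (previousSibling): main
After 10 (lastChild): li
After 11 (nextSibling): li (no-op, stayed)
After 12 (lastChild): li (no-op, stayed)

Answer: li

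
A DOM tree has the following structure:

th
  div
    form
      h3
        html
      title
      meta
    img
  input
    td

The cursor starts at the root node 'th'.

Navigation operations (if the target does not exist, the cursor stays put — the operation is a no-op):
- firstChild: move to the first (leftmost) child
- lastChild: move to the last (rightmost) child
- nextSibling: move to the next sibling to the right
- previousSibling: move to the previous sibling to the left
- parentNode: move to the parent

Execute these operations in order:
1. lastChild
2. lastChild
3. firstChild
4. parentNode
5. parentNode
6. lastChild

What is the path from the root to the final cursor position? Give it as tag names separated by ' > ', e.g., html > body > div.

After 1 (lastChild): input
After 2 (lastChild): td
After 3 (firstChild): td (no-op, stayed)
After 4 (parentNode): input
After 5 (parentNode): th
After 6 (lastChild): input

Answer: th > input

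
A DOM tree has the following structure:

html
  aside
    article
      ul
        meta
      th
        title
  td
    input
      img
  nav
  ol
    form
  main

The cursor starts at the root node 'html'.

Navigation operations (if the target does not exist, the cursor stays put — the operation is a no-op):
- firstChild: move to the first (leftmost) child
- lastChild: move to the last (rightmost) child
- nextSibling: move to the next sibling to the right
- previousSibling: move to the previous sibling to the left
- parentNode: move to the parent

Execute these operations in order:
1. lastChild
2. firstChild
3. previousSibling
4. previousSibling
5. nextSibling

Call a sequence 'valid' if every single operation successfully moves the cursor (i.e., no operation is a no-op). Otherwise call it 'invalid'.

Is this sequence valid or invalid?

Answer: invalid

Derivation:
After 1 (lastChild): main
After 2 (firstChild): main (no-op, stayed)
After 3 (previousSibling): ol
After 4 (previousSibling): nav
After 5 (nextSibling): ol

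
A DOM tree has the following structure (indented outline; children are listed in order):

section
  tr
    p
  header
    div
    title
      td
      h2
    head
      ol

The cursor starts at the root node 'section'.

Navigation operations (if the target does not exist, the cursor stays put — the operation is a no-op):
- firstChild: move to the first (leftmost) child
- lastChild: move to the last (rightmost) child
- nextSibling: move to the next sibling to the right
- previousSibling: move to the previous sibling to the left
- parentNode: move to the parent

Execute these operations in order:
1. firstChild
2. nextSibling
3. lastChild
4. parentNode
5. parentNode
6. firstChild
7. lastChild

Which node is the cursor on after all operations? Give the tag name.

After 1 (firstChild): tr
After 2 (nextSibling): header
After 3 (lastChild): head
After 4 (parentNode): header
After 5 (parentNode): section
After 6 (firstChild): tr
After 7 (lastChild): p

Answer: p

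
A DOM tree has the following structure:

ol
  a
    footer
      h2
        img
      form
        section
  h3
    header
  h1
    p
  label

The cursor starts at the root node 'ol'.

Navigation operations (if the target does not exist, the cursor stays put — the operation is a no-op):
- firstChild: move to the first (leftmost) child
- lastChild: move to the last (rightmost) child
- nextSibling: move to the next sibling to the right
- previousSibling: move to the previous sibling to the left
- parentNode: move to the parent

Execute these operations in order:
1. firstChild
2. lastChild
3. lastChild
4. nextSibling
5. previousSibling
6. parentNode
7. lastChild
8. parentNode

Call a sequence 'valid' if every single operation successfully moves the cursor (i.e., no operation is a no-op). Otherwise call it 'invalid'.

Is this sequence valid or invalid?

Answer: invalid

Derivation:
After 1 (firstChild): a
After 2 (lastChild): footer
After 3 (lastChild): form
After 4 (nextSibling): form (no-op, stayed)
After 5 (previousSibling): h2
After 6 (parentNode): footer
After 7 (lastChild): form
After 8 (parentNode): footer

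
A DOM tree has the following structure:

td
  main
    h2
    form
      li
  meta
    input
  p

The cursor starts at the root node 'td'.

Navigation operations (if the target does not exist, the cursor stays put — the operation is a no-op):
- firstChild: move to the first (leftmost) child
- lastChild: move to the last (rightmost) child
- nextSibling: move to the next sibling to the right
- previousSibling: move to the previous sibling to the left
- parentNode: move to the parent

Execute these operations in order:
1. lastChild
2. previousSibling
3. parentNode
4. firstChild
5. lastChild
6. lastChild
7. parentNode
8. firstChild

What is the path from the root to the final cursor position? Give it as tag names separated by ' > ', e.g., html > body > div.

Answer: td > main > form > li

Derivation:
After 1 (lastChild): p
After 2 (previousSibling): meta
After 3 (parentNode): td
After 4 (firstChild): main
After 5 (lastChild): form
After 6 (lastChild): li
After 7 (parentNode): form
After 8 (firstChild): li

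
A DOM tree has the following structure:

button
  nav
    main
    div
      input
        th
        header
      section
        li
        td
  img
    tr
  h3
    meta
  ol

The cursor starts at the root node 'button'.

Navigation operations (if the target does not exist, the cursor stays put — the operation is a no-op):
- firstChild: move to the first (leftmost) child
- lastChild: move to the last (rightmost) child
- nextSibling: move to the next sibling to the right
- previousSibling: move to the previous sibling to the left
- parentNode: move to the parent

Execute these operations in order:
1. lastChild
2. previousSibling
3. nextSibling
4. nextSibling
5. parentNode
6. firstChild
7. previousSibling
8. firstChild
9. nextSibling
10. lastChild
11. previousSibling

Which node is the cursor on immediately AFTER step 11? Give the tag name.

After 1 (lastChild): ol
After 2 (previousSibling): h3
After 3 (nextSibling): ol
After 4 (nextSibling): ol (no-op, stayed)
After 5 (parentNode): button
After 6 (firstChild): nav
After 7 (previousSibling): nav (no-op, stayed)
After 8 (firstChild): main
After 9 (nextSibling): div
After 10 (lastChild): section
After 11 (previousSibling): input

Answer: input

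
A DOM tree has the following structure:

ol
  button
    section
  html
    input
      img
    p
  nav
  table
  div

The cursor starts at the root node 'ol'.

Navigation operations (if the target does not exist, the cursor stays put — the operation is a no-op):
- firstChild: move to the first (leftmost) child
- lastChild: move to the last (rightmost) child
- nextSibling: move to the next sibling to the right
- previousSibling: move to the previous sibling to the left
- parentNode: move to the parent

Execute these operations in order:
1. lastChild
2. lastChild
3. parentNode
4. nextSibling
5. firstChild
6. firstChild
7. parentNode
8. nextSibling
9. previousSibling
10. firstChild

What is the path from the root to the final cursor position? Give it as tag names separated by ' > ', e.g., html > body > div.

After 1 (lastChild): div
After 2 (lastChild): div (no-op, stayed)
After 3 (parentNode): ol
After 4 (nextSibling): ol (no-op, stayed)
After 5 (firstChild): button
After 6 (firstChild): section
After 7 (parentNode): button
After 8 (nextSibling): html
After 9 (previousSibling): button
After 10 (firstChild): section

Answer: ol > button > section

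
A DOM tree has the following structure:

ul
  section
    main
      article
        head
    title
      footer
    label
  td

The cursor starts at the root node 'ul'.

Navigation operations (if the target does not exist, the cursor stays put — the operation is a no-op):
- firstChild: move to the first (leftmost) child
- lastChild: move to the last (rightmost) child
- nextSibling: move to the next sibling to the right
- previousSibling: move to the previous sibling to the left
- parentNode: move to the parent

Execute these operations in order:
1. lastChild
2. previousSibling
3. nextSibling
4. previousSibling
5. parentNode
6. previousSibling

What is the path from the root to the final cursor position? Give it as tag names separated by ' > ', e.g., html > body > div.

After 1 (lastChild): td
After 2 (previousSibling): section
After 3 (nextSibling): td
After 4 (previousSibling): section
After 5 (parentNode): ul
After 6 (previousSibling): ul (no-op, stayed)

Answer: ul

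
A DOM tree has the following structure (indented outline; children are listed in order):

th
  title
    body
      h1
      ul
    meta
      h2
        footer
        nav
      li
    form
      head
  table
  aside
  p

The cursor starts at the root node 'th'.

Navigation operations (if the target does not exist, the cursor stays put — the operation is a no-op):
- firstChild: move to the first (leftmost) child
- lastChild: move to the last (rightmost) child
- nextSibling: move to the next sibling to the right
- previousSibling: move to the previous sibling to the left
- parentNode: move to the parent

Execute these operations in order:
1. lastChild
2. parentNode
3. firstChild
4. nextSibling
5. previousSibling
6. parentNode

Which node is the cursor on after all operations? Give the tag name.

Answer: th

Derivation:
After 1 (lastChild): p
After 2 (parentNode): th
After 3 (firstChild): title
After 4 (nextSibling): table
After 5 (previousSibling): title
After 6 (parentNode): th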